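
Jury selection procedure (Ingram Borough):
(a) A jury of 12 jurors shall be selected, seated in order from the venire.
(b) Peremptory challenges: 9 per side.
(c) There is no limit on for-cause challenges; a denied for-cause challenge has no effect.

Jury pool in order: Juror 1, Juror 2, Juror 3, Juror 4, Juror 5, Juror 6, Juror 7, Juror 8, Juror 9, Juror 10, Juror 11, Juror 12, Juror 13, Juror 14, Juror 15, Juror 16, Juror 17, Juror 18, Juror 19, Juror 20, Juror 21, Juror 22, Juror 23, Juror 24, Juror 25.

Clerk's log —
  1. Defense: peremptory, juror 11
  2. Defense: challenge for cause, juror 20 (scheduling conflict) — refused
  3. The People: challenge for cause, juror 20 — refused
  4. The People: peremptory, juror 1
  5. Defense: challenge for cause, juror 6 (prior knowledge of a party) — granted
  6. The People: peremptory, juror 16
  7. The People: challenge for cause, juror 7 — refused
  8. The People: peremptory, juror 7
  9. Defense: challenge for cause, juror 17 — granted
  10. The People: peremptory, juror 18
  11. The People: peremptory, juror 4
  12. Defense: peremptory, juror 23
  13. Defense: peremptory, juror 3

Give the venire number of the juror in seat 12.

Removed: #1, #3, #4, #6, #7, #11, #16, #17, #18, #23. (#20 stays — for-cause denied.)
Seating in order: seats 1–12 → #2, #5, #8, #9, #10, #12, #13, #14, #15, #19, #20, #21.
So seat 12 is #21.

21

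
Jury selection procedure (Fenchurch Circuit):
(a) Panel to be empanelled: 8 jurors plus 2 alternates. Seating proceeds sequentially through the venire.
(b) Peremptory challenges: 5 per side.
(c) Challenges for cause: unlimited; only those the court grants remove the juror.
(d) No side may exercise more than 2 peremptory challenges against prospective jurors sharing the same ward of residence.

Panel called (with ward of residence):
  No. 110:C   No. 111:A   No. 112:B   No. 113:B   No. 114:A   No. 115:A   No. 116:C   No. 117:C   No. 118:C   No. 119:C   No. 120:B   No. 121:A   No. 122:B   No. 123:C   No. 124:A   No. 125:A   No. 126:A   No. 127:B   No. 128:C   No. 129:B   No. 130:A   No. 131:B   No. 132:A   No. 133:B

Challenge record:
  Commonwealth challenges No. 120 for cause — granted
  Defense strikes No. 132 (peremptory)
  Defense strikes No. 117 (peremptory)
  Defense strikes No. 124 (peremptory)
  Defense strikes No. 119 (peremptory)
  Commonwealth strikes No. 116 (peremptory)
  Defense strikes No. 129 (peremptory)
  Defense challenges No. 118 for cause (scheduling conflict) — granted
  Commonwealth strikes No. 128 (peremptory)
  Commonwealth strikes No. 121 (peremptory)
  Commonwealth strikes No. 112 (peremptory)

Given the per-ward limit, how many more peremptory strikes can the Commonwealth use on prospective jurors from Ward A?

Commonwealth peremptories so far: #116, #128, #121, #112 — 4 of 5 used, 1 left overall.
Against Ward A: #121 — 1 used; per-ward cap 2 leaves 1.
Binding limit: min(1, 1) = 1.

1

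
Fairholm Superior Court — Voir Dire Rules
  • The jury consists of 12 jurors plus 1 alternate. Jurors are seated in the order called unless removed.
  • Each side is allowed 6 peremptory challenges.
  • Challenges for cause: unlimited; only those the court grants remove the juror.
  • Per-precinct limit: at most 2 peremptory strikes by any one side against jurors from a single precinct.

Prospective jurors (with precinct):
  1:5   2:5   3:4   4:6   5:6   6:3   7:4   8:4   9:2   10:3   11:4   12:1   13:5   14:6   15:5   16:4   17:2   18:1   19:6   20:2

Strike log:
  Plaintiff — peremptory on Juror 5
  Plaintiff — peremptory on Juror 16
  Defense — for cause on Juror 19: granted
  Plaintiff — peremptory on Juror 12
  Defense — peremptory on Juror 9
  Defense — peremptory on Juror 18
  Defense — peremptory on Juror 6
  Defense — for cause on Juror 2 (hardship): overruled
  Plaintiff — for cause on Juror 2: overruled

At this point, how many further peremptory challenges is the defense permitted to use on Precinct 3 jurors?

1

Defense peremptories so far: #9, #18, #6 — 3 of 6 used, 3 left overall.
Against Precinct 3: #6 — 1 used; per-precinct cap 2 leaves 1.
Binding limit: min(3, 1) = 1.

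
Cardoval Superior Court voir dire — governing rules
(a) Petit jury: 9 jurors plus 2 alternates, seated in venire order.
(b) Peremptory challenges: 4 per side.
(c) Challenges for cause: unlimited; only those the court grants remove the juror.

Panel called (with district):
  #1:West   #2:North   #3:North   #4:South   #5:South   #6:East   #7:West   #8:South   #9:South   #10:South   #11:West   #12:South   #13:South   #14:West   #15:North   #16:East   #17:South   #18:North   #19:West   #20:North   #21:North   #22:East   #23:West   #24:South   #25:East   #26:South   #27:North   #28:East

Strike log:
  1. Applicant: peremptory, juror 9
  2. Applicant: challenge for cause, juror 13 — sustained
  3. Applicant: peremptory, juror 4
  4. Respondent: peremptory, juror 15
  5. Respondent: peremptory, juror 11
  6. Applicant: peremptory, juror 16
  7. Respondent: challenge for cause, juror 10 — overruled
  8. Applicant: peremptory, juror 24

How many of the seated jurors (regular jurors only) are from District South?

4

Removed: #4, #9, #11, #13, #15, #16, #24.
Seated jurors 1–9: #1, #2, #3, #5, #6, #7, #8, #10, #12 (alternates #14, #17 not counted).
Of those, in District South: #5, #8, #10, #12 → 4.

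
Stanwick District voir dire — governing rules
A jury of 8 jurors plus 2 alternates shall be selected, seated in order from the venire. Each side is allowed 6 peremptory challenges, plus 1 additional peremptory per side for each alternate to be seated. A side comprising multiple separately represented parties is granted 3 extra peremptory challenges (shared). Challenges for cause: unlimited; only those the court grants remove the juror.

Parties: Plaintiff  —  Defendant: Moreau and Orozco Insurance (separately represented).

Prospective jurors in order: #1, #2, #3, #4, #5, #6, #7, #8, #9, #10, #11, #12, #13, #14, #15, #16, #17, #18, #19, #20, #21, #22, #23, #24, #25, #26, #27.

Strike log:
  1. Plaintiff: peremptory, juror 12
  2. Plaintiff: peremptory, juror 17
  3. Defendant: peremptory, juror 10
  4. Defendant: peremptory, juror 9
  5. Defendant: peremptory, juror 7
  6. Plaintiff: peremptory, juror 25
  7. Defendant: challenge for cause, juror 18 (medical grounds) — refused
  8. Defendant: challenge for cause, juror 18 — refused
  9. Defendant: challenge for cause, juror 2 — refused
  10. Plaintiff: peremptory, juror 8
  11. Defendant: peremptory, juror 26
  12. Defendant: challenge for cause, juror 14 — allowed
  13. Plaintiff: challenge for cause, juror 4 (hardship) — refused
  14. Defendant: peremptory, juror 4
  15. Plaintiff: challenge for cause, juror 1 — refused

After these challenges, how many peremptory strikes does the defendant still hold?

Defendant allotment: 6 base + 1 × 2 alternates + 3 multi-party = 11.
Defendant peremptories used: #10, #9, #7, #26, #4 — 5 (for-cause on #18, #18, #2, #14 don't count).
Remaining: 11 − 5 = 6.

6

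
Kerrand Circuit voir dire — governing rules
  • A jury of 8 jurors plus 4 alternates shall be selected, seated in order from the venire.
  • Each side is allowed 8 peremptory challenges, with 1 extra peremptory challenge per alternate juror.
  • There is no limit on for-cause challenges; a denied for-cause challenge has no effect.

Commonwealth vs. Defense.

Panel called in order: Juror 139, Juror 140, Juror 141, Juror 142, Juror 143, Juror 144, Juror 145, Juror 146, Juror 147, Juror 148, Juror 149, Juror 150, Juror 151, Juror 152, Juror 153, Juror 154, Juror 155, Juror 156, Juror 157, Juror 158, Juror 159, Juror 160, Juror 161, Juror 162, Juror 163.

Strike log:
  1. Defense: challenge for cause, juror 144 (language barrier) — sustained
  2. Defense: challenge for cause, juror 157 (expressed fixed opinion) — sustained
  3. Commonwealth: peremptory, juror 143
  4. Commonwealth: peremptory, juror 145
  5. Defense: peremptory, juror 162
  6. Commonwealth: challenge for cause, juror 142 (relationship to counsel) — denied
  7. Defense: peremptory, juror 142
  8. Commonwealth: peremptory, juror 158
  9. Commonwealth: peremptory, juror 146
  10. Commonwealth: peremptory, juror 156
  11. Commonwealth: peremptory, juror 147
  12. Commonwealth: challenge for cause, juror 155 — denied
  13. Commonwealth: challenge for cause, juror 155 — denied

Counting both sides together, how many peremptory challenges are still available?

Commonwealth allotment: 8 base + 1 × 4 alternates = 12. Defense allotment: 8 base + 1 × 4 alternates = 12.
Commonwealth peremptories used: #143, #145, #158, #146, #156, #147 — 6 (for-cause on #142, #155, #155 don't count).
Defense peremptories used: #162, #142 — 2 (for-cause on #144, #157 don't count).
Remaining: (12 − 6) + (12 − 2) = 16.

16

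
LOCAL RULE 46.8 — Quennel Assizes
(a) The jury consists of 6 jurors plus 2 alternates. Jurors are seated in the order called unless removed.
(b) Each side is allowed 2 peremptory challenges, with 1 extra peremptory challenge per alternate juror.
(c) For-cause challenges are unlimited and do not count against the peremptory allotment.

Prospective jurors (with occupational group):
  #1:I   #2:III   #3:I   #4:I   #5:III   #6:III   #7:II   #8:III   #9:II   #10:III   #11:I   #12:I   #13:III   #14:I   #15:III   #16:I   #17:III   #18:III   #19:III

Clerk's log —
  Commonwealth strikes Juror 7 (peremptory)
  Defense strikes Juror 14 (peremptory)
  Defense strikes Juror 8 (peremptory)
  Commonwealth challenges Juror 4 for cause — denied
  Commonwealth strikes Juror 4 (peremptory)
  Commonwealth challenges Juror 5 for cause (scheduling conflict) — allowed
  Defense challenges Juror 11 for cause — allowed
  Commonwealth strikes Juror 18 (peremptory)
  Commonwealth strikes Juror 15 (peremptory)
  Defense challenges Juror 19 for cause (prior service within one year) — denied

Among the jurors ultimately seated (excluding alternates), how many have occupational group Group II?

Removed: #4, #5, #7, #8, #11, #14, #15, #18.
Seated jurors 1–6: #1, #2, #3, #6, #9, #10 (alternates #12, #13 not counted).
Of those, in Group II: #9 → 1.

1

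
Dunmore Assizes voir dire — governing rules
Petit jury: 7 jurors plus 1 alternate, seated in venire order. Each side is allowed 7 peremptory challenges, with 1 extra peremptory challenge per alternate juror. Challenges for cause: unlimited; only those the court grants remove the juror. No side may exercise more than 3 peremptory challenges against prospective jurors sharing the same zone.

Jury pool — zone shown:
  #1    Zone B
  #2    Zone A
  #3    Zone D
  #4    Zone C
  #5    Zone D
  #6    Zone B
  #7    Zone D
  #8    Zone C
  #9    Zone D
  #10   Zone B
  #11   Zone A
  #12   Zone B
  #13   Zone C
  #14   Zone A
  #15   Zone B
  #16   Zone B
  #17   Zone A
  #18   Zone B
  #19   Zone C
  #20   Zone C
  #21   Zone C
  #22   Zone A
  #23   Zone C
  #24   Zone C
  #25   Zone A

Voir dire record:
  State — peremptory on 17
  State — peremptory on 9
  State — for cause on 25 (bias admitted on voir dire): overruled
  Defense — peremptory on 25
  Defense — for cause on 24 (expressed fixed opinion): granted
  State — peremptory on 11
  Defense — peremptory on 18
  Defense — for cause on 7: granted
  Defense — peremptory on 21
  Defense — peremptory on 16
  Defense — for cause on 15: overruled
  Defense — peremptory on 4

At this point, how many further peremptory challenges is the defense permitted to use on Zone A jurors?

2

Defense peremptories so far: #25, #18, #21, #16, #4 — 5 of 8 used, 3 left overall.
Against Zone A: #25 — 1 used; per-zone cap 3 leaves 2.
Binding limit: min(3, 2) = 2.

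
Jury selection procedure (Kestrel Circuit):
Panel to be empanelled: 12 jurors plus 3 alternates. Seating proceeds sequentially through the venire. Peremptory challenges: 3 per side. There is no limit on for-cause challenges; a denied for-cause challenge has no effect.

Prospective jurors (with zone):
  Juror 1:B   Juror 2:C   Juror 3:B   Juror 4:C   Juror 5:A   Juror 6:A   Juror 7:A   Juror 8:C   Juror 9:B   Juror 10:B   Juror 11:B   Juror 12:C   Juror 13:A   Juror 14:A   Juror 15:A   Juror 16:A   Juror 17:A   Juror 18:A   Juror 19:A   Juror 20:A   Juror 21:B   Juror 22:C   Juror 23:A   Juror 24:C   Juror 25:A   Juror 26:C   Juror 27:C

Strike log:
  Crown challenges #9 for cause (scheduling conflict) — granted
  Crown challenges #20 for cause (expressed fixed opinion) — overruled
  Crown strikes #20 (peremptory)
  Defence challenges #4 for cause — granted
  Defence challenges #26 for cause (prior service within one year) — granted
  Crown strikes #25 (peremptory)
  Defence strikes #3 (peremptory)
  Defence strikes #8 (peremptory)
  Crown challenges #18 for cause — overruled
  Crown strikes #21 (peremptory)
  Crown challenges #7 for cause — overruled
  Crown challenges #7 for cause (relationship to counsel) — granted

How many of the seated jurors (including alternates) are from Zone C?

3

Removed: #3, #4, #7, #8, #9, #20, #21, #25, #26.
Seated (15 incl. alternates): #1, #2, #5, #6, #10, #11, #12, #13, #14, #15, #16, #17, #18, #19, #22.
Of those, in Zone C: #2, #12, #22 → 3.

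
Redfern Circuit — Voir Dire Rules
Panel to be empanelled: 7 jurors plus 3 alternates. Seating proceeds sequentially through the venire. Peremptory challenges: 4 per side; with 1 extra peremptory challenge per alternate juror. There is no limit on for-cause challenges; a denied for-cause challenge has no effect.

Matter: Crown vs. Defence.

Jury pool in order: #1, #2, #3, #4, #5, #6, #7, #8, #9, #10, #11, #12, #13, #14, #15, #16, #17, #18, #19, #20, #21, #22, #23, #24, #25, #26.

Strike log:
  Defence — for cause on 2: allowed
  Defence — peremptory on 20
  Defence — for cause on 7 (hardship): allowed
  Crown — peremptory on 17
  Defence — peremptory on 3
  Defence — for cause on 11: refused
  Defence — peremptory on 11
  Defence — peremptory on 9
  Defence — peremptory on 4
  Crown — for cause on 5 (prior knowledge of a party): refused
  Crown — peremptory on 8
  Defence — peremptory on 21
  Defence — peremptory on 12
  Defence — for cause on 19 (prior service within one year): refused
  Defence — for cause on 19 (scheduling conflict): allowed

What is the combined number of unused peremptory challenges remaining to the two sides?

5

Crown allotment: 4 base + 1 × 3 alternates = 7. Defence allotment: 4 base + 1 × 3 alternates = 7.
Crown peremptories used: #17, #8 — 2 (the for-cause on #5 doesn't count).
Defence peremptories used: #20, #3, #11, #9, #4, #21, #12 — 7 (for-cause on #2, #7, #11, #19, #19 don't count).
Remaining: (7 − 2) + (7 − 7) = 5.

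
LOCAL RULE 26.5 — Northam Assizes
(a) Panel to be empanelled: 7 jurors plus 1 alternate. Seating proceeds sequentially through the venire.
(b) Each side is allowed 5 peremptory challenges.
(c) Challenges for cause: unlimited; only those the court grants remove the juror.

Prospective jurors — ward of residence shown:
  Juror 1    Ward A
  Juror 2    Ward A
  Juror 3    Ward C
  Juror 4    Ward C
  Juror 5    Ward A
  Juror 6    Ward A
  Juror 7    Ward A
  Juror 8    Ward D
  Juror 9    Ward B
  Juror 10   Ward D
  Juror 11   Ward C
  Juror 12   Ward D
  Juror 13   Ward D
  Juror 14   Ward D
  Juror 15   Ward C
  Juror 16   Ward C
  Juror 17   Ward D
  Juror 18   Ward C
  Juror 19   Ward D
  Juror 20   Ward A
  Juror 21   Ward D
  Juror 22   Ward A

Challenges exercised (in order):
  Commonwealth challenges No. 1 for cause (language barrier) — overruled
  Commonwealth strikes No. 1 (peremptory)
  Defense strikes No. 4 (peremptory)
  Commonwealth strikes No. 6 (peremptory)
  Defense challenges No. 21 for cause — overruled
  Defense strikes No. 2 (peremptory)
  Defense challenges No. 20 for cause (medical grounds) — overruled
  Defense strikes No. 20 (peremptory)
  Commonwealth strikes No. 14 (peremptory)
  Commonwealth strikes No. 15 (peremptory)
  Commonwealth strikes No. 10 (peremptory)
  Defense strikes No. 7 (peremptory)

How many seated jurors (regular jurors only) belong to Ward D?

3

Removed: #1, #2, #4, #6, #7, #10, #14, #15, #20.
Seated jurors 1–7: #3, #5, #8, #9, #11, #12, #13 (alternates #16 not counted).
Of those, in Ward D: #8, #12, #13 → 3.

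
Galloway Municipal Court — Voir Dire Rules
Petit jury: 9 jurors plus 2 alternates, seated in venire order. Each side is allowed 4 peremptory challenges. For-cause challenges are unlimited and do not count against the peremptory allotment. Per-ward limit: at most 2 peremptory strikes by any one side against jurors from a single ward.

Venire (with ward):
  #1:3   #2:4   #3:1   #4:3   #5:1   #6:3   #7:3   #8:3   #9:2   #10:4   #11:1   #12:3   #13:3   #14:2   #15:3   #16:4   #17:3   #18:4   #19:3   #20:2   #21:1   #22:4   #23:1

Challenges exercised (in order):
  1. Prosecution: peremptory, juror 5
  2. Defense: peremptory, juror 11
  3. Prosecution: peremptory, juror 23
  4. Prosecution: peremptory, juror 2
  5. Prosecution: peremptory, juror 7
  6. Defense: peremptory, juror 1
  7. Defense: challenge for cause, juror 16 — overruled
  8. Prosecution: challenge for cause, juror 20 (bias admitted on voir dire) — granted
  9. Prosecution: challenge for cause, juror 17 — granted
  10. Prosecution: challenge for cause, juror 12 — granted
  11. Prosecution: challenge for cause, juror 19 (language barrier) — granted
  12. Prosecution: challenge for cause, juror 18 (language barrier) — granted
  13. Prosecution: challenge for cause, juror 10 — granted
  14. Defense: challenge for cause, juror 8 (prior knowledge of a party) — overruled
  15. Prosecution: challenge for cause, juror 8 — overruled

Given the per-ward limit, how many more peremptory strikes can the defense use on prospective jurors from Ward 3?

Defense peremptories so far: #11, #1 — 2 of 4 used, 2 left overall.
Against Ward 3: #1 — 1 used; per-ward cap 2 leaves 1.
Binding limit: min(2, 1) = 1.

1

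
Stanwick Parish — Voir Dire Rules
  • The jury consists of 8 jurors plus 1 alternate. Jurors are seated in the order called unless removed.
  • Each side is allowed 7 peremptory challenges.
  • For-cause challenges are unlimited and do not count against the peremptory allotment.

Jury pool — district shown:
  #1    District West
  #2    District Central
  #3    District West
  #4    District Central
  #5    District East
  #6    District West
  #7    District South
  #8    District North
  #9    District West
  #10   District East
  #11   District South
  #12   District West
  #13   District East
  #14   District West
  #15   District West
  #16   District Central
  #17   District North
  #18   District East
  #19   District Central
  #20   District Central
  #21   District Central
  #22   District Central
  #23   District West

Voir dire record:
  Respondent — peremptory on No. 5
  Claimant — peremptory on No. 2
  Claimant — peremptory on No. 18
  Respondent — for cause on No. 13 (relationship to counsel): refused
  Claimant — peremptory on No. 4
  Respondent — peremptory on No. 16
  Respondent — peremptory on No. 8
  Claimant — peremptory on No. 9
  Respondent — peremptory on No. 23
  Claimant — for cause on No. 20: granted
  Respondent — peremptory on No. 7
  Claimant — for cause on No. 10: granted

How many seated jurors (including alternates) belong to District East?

Removed: #2, #4, #5, #7, #8, #9, #10, #16, #18, #20, #23.
Seated (9 incl. alternates): #1, #3, #6, #11, #12, #13, #14, #15, #17.
Of those, in District East: #13 → 1.

1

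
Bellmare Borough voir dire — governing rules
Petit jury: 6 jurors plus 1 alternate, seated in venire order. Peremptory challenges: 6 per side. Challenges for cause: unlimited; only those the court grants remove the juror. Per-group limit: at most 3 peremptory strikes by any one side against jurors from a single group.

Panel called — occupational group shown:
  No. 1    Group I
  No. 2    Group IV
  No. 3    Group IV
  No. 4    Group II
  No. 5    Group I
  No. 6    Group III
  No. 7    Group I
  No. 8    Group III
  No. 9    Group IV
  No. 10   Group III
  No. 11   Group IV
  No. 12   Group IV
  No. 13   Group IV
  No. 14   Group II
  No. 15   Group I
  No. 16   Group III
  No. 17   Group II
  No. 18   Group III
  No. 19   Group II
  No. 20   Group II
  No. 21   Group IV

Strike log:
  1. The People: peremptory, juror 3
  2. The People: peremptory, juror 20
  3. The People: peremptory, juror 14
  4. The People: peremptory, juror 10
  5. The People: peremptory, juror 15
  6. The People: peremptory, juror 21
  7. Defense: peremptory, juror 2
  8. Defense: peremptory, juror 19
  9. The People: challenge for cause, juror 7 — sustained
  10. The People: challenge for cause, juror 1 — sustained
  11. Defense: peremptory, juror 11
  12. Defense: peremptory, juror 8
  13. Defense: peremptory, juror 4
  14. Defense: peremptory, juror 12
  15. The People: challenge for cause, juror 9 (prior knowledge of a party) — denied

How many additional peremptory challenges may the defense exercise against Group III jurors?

0

Defense peremptories so far: #2, #19, #11, #8, #4, #12 — 6 of 6 used, 0 left overall.
Against Group III: #8 — 1 used; per-group cap 3 leaves 2.
Binding limit: min(0, 2) = 0.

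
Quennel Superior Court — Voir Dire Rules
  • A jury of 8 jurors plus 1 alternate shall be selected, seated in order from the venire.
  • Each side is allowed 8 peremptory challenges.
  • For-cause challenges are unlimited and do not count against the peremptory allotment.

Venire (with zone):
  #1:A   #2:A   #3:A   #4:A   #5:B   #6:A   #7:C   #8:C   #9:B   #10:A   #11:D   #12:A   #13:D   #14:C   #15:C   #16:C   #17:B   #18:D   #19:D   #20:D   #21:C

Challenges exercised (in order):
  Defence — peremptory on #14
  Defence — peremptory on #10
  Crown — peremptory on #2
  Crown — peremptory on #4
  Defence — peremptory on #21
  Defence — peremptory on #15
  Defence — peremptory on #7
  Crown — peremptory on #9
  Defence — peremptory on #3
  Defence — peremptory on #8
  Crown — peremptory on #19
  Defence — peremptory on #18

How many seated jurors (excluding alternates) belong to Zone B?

Removed: #2, #3, #4, #7, #8, #9, #10, #14, #15, #18, #19, #21.
Seated jurors 1–8: #1, #5, #6, #11, #12, #13, #16, #17 (alternates #20 not counted).
Of those, in Zone B: #5, #17 → 2.

2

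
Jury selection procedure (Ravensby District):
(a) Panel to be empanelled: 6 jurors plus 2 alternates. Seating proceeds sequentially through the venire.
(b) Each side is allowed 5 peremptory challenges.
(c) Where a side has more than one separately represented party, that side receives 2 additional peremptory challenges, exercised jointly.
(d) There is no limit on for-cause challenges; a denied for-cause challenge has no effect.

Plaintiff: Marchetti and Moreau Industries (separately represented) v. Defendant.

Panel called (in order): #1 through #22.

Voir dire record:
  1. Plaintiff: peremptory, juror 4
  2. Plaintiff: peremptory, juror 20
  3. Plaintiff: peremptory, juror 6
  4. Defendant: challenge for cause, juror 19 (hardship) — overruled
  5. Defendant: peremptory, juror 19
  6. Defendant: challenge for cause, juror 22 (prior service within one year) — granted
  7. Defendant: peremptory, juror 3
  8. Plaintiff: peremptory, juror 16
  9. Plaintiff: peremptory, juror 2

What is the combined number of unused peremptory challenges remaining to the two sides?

Plaintiff allotment: 5 base + 2 multi-party = 7. Defendant allotment: 5.
Plaintiff peremptories used: #4, #20, #6, #16, #2 — 5.
Defendant peremptories used: #19, #3 — 2 (for-cause on #19, #22 don't count).
Remaining: (7 − 5) + (5 − 2) = 5.

5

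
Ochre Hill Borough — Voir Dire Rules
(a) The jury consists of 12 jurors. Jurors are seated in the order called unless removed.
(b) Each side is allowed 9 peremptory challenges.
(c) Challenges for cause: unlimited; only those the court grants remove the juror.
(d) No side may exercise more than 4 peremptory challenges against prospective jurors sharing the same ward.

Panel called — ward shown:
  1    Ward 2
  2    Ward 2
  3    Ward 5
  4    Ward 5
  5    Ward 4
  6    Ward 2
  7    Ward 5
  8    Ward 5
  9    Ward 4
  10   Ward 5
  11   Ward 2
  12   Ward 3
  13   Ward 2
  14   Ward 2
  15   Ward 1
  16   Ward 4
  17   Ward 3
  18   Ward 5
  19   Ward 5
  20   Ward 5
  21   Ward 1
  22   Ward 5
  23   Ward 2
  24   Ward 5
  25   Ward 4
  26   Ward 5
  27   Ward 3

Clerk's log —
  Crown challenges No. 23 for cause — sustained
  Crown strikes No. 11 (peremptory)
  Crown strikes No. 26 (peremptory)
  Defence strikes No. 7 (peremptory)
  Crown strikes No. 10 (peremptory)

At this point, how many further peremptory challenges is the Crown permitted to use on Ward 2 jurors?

3

Crown peremptories so far: #11, #26, #10 — 3 of 9 used, 6 left overall.
Against Ward 2: #11 — 1 used; per-ward cap 4 leaves 3.
Binding limit: min(6, 3) = 3.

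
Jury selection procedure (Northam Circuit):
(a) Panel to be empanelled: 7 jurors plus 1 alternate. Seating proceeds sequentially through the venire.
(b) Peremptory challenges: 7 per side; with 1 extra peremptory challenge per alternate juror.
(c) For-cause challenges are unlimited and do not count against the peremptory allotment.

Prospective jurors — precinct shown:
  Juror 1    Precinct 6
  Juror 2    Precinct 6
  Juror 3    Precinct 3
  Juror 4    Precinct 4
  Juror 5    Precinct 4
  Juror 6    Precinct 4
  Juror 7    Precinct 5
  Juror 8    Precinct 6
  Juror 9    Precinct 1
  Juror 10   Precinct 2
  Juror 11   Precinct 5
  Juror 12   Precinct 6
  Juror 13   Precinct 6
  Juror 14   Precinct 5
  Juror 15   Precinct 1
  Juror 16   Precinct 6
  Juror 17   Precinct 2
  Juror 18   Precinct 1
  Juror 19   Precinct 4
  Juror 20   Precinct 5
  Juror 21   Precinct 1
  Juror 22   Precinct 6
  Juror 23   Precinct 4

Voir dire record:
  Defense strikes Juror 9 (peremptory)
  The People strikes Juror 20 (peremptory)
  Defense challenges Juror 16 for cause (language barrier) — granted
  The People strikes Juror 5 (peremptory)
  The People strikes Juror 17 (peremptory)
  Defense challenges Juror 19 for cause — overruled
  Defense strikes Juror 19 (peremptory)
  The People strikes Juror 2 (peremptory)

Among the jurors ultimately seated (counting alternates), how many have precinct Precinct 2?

1

Removed: #2, #5, #9, #16, #17, #19, #20.
Seated (8 incl. alternates): #1, #3, #4, #6, #7, #8, #10, #11.
Of those, in Precinct 2: #10 → 1.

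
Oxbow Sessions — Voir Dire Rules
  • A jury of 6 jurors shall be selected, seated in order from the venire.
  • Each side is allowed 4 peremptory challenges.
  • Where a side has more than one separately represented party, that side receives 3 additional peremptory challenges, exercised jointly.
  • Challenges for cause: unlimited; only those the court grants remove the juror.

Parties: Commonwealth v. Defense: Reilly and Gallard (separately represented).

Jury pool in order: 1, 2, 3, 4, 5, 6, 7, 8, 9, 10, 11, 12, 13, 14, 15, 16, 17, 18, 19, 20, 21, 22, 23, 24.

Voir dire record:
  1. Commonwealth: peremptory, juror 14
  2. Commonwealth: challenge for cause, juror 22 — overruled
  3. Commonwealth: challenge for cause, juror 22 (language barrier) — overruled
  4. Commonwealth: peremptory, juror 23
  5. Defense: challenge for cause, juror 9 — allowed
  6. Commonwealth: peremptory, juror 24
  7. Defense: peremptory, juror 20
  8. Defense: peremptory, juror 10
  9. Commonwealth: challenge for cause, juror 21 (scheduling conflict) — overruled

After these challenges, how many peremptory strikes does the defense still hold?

Defense allotment: 4 base + 3 multi-party = 7.
Defense peremptories used: #20, #10 — 2 (the for-cause on #9 doesn't count).
Remaining: 7 − 2 = 5.

5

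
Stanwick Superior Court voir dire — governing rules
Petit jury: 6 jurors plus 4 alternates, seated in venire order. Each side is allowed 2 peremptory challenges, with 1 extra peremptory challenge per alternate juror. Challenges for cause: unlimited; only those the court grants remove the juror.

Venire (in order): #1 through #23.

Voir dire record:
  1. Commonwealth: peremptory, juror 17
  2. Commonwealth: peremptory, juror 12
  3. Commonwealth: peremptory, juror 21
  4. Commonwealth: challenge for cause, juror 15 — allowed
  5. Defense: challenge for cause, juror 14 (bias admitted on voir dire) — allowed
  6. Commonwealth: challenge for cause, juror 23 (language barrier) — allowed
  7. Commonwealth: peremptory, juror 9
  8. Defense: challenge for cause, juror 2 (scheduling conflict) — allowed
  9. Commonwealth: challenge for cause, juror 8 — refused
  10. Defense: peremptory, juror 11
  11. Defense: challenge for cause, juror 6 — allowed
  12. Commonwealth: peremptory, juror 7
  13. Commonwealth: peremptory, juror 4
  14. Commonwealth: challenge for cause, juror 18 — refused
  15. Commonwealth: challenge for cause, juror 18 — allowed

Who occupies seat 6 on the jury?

13

Removed: #2, #4, #6, #7, #9, #11, #12, #14, #15, #17, #18, #21, #23. (#8 stays — for-cause denied.)
Filling seats in venire order through position 6: #1, #3, #5, #8, #10, #13.
So seat 6 is #13.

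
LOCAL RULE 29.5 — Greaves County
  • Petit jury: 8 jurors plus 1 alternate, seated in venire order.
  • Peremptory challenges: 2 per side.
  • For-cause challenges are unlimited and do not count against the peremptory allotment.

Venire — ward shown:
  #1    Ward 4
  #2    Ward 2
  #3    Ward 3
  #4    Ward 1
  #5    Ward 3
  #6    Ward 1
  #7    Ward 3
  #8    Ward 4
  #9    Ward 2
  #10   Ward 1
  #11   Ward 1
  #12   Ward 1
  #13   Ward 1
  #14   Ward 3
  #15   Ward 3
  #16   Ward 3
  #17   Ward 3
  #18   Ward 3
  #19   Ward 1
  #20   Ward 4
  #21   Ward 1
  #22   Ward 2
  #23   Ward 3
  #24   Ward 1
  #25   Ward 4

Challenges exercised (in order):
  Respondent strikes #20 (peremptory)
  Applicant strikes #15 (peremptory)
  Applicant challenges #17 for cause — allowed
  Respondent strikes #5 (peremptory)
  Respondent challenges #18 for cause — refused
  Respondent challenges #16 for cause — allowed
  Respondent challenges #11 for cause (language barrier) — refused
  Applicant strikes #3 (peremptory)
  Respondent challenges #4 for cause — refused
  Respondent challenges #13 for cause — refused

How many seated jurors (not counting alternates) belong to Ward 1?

Removed: #3, #5, #15, #16, #17, #20.
Seated jurors 1–8: #1, #2, #4, #6, #7, #8, #9, #10 (alternates #11 not counted).
Of those, in Ward 1: #4, #6, #10 → 3.

3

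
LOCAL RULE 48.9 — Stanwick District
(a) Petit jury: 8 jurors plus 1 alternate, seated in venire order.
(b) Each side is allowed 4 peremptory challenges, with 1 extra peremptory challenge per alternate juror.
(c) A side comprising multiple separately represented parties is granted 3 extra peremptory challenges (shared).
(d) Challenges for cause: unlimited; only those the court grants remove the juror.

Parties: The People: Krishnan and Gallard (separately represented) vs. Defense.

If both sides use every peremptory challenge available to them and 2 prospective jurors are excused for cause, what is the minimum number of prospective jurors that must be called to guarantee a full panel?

Seats to fill: 8 + 1 alternates = 9.
Peremptories — The People: 4 + 1×1 + 3 = 8; Defense: 4 + 1×1 = 5; total 13.
For-cause removals: 2.
Minimum venire: 9 + 13 + 2 = 24.

24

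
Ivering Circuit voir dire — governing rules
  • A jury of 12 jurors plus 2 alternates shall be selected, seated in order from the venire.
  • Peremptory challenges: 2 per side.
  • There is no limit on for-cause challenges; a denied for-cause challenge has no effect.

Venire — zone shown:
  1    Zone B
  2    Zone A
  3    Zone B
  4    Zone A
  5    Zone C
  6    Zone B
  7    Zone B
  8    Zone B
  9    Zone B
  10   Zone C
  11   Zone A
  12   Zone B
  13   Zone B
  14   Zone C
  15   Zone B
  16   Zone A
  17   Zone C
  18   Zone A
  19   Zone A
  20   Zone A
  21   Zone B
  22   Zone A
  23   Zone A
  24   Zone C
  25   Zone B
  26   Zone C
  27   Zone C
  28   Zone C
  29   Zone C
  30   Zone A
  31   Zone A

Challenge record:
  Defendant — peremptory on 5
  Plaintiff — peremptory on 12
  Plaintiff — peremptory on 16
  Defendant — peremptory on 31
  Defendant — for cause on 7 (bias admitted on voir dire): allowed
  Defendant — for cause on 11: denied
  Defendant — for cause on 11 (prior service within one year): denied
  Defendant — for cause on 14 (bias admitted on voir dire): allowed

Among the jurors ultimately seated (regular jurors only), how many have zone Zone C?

2

Removed: #5, #7, #12, #14, #16, #31.
Seated jurors 1–12: #1, #2, #3, #4, #6, #8, #9, #10, #11, #13, #15, #17 (alternates #18, #19 not counted).
Of those, in Zone C: #10, #17 → 2.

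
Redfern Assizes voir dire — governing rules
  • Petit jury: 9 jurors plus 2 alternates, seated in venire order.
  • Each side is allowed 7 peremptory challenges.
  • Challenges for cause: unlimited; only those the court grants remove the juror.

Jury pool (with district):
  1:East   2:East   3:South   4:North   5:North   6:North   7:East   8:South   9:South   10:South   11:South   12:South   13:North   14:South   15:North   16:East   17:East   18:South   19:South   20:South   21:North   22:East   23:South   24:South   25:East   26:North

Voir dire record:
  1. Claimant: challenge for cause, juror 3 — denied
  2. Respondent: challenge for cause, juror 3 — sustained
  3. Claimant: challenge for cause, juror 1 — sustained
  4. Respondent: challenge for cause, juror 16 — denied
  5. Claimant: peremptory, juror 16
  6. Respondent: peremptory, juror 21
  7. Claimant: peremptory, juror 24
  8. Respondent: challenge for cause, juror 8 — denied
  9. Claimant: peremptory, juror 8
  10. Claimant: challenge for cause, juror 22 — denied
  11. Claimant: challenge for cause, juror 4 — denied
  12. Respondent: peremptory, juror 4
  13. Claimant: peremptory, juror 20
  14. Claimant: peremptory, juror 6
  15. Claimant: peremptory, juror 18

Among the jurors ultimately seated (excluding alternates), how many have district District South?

5

Removed: #1, #3, #4, #6, #8, #16, #18, #20, #21, #24.
Seated jurors 1–9: #2, #5, #7, #9, #10, #11, #12, #13, #14 (alternates #15, #17 not counted).
Of those, in District South: #9, #10, #11, #12, #14 → 5.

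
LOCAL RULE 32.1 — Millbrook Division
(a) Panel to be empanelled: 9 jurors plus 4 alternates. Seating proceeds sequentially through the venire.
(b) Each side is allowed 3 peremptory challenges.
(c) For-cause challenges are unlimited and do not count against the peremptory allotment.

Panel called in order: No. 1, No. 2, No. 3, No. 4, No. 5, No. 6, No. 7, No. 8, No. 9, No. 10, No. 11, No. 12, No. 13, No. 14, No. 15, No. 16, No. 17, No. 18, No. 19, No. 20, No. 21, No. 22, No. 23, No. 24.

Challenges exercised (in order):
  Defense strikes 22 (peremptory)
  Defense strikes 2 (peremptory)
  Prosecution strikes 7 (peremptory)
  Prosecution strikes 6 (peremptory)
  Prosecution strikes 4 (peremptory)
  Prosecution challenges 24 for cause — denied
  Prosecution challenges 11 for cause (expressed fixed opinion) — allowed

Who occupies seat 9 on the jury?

Removed: #2, #4, #6, #7, #11, #22. (#24 stays — for-cause denied.)
Filling seats in venire order through position 9: #1, #3, #5, #8, #9, #10, #12, #13, #14.
So seat 9 is #14.

14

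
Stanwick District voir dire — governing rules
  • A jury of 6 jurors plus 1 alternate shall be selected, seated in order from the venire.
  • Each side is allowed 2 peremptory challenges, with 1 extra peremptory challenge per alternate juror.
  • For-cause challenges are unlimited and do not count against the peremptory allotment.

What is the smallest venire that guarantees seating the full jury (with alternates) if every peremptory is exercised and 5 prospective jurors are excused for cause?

Seats to fill: 6 + 1 alternates = 7.
Peremptories: 2 + 1×1 = 3 per side × 2 sides = 6.
For-cause removals: 5.
Minimum venire: 7 + 6 + 5 = 18.

18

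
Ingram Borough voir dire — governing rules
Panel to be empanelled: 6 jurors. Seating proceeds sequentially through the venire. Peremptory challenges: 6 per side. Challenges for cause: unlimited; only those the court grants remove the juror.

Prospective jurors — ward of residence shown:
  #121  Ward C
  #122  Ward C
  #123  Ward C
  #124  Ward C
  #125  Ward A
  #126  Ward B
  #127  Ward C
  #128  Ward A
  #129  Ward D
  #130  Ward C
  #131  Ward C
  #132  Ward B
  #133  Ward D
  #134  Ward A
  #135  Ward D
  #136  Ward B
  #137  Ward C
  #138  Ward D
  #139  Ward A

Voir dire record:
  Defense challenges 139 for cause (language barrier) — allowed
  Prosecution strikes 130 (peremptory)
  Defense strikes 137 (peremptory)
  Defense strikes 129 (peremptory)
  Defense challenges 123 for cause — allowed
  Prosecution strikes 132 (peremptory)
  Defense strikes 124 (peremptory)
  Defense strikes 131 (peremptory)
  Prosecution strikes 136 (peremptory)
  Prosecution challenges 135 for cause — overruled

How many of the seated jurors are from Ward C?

Removed: #123, #124, #129, #130, #131, #132, #136, #137, #139.
Seated jurors 1–6: #121, #122, #125, #126, #127, #128.
Of those, in Ward C: #121, #122, #127 → 3.

3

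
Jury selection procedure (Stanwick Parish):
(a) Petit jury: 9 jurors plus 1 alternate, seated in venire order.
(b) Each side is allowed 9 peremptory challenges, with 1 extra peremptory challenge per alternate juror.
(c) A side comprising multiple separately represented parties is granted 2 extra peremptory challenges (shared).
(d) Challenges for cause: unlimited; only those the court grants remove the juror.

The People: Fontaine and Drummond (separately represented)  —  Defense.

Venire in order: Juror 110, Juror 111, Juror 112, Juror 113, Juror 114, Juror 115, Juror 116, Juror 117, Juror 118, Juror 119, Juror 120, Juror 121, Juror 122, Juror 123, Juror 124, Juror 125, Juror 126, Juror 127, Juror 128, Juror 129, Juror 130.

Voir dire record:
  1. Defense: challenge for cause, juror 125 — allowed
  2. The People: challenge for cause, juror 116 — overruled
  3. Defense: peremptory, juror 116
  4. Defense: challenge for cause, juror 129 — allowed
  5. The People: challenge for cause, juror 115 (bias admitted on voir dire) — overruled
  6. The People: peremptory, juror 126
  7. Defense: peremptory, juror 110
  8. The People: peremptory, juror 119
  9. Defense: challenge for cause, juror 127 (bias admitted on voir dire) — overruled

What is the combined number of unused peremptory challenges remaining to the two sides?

18

The People allotment: 9 base + 1 × 1 alternate + 2 multi-party = 12. Defense allotment: 9 base + 1 × 1 alternate = 10.
The People peremptories used: #126, #119 — 2 (for-cause on #116, #115 don't count).
Defense peremptories used: #116, #110 — 2 (for-cause on #125, #129, #127 don't count).
Remaining: (12 − 2) + (10 − 2) = 18.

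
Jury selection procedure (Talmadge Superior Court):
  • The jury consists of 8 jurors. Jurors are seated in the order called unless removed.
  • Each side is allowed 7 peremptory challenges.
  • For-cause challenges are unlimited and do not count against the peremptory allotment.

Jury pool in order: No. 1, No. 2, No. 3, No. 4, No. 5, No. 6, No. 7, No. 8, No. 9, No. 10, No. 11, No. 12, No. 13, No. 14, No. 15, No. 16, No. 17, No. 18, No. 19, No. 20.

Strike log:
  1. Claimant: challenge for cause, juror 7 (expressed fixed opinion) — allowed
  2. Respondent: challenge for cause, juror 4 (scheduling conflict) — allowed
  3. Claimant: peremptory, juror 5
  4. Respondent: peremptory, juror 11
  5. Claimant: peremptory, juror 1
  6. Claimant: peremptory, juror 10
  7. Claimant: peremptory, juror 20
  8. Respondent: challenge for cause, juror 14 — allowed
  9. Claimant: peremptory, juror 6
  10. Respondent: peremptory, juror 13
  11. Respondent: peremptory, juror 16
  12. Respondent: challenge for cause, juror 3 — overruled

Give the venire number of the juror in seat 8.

18

Removed: #1, #4, #5, #6, #7, #10, #11, #13, #14, #16, #20. (#3 stays — for-cause denied.)
Seating in order: seats 1–8 → #2, #3, #8, #9, #12, #15, #17, #18.
So seat 8 is #18.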